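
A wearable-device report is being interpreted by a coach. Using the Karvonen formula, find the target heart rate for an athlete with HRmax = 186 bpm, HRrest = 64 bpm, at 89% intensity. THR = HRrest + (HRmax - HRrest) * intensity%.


HRR = 186 - 64 = 122
THR = 64 + 122 * 0.89
= 64 + 108.58
= 172.58 bpm

172.58 bpm


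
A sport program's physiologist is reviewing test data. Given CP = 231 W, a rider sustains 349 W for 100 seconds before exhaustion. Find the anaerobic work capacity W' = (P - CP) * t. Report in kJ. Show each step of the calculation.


Excess power = 349 - 231 = 118 W
Work above CP = 118 * 100 = 11800 J
W' = 11.8 kJ

11.8 kJ


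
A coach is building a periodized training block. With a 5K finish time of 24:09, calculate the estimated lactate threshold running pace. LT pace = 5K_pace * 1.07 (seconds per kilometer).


Race duration = 1449 s for 5 km
Average pace = 1449 / 5 = 289.8 s/km
LT pace = 289.8 * 1.07
= 310.09 s/km

310.09 s/km


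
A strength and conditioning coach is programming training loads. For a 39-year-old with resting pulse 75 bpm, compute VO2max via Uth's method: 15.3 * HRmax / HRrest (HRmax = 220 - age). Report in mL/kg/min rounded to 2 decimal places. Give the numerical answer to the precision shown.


Step 1: HRmax = 220 - 39 = 181 bpm
Step 2: Ratio = 181 / 75 = 2.4133
Step 3: VO2max = 15.3 * 2.4133 = 36.92 mL/kg/min

36.92 mL/kg/min


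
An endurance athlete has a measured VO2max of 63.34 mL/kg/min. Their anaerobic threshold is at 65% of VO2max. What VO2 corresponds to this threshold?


Anaerobic threshold VO2 = VO2max * 65%
= 63.34 * 0.65
= 41.17 mL/kg/min

41.17 mL/kg/min


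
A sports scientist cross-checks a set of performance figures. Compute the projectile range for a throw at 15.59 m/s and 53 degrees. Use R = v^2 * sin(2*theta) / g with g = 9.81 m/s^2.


Two times the angle = 106 degrees
sin(106) = 0.961262
R = 243.0481 * 0.961262 / 9.81 = 23.816 m

23.816 m


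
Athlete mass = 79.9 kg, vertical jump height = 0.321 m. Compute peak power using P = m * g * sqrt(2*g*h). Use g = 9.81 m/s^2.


sqrt(2 * 9.81 * 0.321) = sqrt(6.29802) = 2.509586 m/s
P = 79.9 * 9.81 * 2.509586
= 1967.06 W

1967.06 W


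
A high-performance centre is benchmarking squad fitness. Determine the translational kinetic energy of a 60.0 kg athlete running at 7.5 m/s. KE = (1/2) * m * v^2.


KE = 0.5 * m * v^2
= 0.5 * 60.0 * 7.5^2
= 0.5 * 60.0 * 56.25
= 1687.5 J

1687.5 J


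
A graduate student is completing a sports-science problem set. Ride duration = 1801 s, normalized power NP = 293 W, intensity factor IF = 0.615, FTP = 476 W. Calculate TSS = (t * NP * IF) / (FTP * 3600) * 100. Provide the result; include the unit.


Numerator = 1801 * 293 * 0.615 = 324531.195
Denominator = 476 * 3600 = 1713600
TSS = 324531.195 / 1713600 * 100
= 18.94

18.94 TSS


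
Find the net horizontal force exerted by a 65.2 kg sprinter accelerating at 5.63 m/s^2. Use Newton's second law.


Newton's second law: F = m * a
F = 65.2 * 5.63 = 367.08 N

367.08 N


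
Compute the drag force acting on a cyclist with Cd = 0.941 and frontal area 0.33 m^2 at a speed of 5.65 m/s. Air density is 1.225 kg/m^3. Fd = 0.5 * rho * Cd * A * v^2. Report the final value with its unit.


Step 1: v^2 = 31.9225
Step 2: Fd = 0.5 * 1.225 * 0.941 * 0.33 * 31.9225
= 6.072 N

6.072 N


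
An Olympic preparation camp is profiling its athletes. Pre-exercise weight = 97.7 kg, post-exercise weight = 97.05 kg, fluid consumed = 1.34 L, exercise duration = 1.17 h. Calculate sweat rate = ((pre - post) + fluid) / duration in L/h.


Weight loss = 97.7 - 97.05 = 0.65 kg (approx L)
Total sweat = 0.65 + 1.34 = 1.99 L
Sweat rate = 1.99 / 1.17 = 1.701 L/h

1.701 L/h


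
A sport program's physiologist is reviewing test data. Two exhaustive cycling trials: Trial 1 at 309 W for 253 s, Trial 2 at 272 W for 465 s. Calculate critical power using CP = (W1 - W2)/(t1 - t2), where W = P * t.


W1 = 309 * 253 = 78177 J
W2 = 272 * 465 = 126480 J
CP = (78177 - 126480) / (253 - 465)
= -48303 / -212
= 227.84 W

227.84 W


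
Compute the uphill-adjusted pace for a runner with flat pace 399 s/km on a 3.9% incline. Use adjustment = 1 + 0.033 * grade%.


Adjustment factor = 1 + 0.033 * 3.9 = 1.1287
Grade-adjusted pace = 399 * 1.1287 = 450.35 s/km

450.35 s/km


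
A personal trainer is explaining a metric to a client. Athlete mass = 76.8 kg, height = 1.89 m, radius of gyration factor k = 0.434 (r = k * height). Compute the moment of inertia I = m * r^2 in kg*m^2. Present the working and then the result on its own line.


r = k * height = 0.434 * 1.89 = 0.82026 m
r^2 = 0.82026^2 = 0.672826
I = 76.8 * 0.672826 = 51.673 kg*m^2

51.673 kg*m^2


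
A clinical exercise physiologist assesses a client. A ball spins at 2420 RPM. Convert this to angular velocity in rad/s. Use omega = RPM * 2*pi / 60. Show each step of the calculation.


omega = 2420 * 2 * pi / 60
= 2420 * 6.28318531 / 60
= 15205.308 / 60
= 253.422 rad/s

253.422 rad/s


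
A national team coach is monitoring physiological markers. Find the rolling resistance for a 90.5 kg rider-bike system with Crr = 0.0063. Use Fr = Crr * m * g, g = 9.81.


m * g = 90.5 * 9.81 = 887.805 N
Fr = 0.0063 * 887.805 = 5.593 N

5.593 N


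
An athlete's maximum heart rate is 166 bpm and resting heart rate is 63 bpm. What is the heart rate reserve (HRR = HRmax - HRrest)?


HRR = HRmax - HRrest
= 166 - 63
= 103 bpm

103 bpm


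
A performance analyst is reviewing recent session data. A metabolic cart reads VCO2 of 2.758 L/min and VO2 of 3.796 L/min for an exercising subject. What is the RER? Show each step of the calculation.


RER = VCO2 / VO2 = 2.758 / 3.796 = 0.7266

0.7266


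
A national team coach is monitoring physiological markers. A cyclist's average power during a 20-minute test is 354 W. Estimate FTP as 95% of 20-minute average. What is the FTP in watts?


FTP = 20-min power * 0.95
= 354 * 0.95
= 336.3 W

336.3 W


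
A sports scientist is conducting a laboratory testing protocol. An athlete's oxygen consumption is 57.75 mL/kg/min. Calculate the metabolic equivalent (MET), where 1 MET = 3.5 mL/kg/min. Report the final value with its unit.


MET = VO2 / 3.5
= 57.75 / 3.5
= 16.5 METs

16.5 METs


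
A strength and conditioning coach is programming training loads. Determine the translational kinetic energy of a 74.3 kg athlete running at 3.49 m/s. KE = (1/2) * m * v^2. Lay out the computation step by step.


KE = 0.5 * m * v^2
= 0.5 * 74.3 * 3.49^2
= 0.5 * 74.3 * 12.1801
= 452.49 J

452.49 J


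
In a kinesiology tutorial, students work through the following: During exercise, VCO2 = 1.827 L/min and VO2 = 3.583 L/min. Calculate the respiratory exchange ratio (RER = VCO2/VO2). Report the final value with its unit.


RER = VCO2 / VO2
= 1.827 / 3.583
= 0.5099

0.5099


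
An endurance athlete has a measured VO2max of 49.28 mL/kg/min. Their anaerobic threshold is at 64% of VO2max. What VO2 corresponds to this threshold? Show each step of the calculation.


Anaerobic threshold VO2 = VO2max * 64%
= 49.28 * 0.64
= 31.54 mL/kg/min

31.54 mL/kg/min


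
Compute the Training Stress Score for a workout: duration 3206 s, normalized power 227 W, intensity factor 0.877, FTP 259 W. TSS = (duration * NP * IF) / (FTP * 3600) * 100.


Product = 3206 * 227 * 0.877 = 638247.274
Base = 259 * 3600 = 932400
TSS = 638247.274 / 932400 * 100 = 68.45

68.45 TSS


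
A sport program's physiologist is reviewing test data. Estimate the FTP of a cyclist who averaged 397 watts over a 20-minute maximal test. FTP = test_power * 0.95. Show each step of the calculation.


FTP = 397 * 0.95 = 377.15 W

377.15 W


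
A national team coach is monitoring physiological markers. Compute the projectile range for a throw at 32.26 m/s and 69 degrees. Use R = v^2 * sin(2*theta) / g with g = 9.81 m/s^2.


Two times the angle = 138 degrees
sin(138) = 0.669131
R = 1040.7076 * 0.669131 / 9.81 = 70.986 m

70.986 m


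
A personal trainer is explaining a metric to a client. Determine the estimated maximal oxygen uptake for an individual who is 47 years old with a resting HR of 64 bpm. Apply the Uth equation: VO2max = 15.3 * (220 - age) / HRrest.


HRmax = 220 - 47 = 173
VO2max = 15.3 * (173 / 64)
= 15.3 * 2.7031
= 41.36 mL/kg/min

41.36 mL/kg/min


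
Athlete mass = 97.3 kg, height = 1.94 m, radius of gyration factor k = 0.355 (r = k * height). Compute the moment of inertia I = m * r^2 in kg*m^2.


r = k * height = 0.355 * 1.94 = 0.6887 m
r^2 = 0.6887^2 = 0.474308
I = 97.3 * 0.474308 = 46.15 kg*m^2

46.15 kg*m^2


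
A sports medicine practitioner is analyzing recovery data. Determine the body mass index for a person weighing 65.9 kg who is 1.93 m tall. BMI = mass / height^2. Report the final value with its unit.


BMI = mass / height^2
= 65.9 / 1.93^2
= 65.9 / 3.7249
= 17.69 kg/m^2

17.69 kg/m^2


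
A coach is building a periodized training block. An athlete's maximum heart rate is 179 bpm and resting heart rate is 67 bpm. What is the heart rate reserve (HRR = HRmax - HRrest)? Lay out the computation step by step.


HRR = HRmax - HRrest
= 179 - 67
= 112 bpm

112 bpm


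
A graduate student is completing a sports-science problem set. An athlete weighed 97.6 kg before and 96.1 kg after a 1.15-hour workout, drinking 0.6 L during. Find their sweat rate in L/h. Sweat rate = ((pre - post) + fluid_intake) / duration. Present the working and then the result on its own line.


Body mass change = 1.5 kg
Total sweat loss = 1.5 + 0.6 = 2.1 L
Rate = 2.1 / 1.15 = 1.826 L/h

1.826 L/h


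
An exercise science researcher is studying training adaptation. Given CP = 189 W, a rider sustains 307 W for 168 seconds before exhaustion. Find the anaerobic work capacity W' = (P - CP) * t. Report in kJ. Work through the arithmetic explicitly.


Excess power = 307 - 189 = 118 W
Work above CP = 118 * 168 = 19824 J
W' = 19.824 kJ

19.824 kJ


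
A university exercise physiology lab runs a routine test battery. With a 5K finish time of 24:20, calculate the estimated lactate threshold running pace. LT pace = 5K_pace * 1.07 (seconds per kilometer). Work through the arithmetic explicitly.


Race duration = 1460 s for 5 km
Average pace = 1460 / 5 = 292.0 s/km
LT pace = 292.0 * 1.07
= 312.44 s/km

312.44 s/km


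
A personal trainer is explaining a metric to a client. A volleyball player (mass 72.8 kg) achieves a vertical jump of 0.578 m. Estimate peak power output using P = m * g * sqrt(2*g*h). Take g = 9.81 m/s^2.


2 * g * h = 2 * 9.81 * 0.578 = 11.34036
sqrt(11.34036) = 3.367545 m/s
P = 72.8 * 9.81 * 3.367545 = 2404.99 W

2404.99 W


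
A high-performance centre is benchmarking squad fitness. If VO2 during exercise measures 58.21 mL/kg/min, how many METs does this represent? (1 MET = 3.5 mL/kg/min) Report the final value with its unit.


METs = VO2 / 3.5 = 58.21 / 3.5 = 16.63

16.63 METs


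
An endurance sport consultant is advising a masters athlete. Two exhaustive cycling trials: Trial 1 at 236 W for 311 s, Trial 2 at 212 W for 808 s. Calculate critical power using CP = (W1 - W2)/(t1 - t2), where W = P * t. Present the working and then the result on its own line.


W1 = 236 * 311 = 73396 J
W2 = 212 * 808 = 171296 J
CP = (73396 - 171296) / (311 - 808)
= -97900 / -497
= 196.98 W

196.98 W


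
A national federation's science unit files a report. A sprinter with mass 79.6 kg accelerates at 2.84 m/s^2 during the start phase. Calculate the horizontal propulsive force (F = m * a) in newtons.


F = m * a
= 79.6 * 2.84
= 226.06 N

226.06 N


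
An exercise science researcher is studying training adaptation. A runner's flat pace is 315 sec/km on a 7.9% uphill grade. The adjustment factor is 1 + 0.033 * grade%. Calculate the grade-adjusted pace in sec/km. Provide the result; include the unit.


Factor = 1 + 0.033 * 7.9 = 1.2607
Adjusted pace = 315 * 1.2607
= 397.12 sec/km

397.12 s/km


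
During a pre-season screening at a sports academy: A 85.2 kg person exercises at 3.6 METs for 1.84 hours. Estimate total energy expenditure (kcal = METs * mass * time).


Energy = METs * mass(kg) * time(h)
= 3.6 * 85.2 * 1.84
= 564.36 kcal

564.36 kcal


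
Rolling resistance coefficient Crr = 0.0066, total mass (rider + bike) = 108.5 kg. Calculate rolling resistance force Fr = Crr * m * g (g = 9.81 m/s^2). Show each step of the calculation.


Fr = Crr * m * g
= 0.0066 * 108.5 * 9.81
= 7.025 N

7.025 N


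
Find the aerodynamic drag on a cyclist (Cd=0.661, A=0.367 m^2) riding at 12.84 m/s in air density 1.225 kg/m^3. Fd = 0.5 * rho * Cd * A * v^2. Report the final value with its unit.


Fd = 0.5 * 1.225 * 0.661 * 0.367 * 12.84^2
= 0.5 * 1.225 * 0.661 * 0.367 * 164.8656
= 24.496 N

24.496 N


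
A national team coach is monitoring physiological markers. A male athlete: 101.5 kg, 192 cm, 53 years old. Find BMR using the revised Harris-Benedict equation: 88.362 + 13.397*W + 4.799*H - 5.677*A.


Intercept = 88.362
Weight contribution = 13.397 * 101.5 = 1359.7955
Height contribution = 4.799 * 192 = 921.408
Age contribution = 5.677 * 53 = 300.881
BMR = 88.362 + 1359.7955 + 921.408 - 300.881
= 2068.68 kcal/day

2068.68 kcal/day


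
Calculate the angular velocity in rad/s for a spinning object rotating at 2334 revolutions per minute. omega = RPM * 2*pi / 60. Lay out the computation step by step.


omega = RPM * 2*pi / 60
= 2334 * 6.28318531 / 60
= 244.416 rad/s

244.416 rad/s


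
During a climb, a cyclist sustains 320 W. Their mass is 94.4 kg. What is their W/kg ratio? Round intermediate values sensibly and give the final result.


Power-to-weight = 320 W / 94.4 kg
= 3.39 W/kg

3.39 W/kg


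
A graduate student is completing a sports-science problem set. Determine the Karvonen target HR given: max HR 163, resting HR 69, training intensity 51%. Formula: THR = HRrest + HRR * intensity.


HRR = HRmax - HRrest = 163 - 69 = 94
THR = 69 + 94 * 0.51
= 116.94 bpm

116.94 bpm


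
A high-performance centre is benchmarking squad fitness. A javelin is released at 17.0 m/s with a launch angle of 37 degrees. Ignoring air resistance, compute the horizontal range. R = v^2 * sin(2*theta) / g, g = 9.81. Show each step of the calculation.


Launch speed squared = 289.0
sin(2 * 37 deg) = 0.961262
Range = 289.0 * 0.961262 / 9.81
= 28.319 m

28.319 m


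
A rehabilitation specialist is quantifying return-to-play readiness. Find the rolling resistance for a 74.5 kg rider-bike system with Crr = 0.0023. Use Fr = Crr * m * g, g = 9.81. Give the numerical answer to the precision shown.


m * g = 74.5 * 9.81 = 730.845 N
Fr = 0.0023 * 730.845 = 1.681 N

1.681 N


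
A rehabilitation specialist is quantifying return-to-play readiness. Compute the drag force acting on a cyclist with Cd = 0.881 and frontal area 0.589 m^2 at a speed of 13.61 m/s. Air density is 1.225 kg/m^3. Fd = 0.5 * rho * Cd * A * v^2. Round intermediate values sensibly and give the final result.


Step 1: v^2 = 185.2321
Step 2: Fd = 0.5 * 1.225 * 0.881 * 0.589 * 185.2321
= 58.873 N

58.873 N


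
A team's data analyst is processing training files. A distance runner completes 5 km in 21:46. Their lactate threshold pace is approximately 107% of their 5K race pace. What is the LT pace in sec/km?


Convert to seconds: 21 min 46 s = 1306 s
Pace per km = 1306 / 5 = 261.2 s/km
LT pace = 261.2 * 1.07 = 279.48 s/km

279.48 s/km


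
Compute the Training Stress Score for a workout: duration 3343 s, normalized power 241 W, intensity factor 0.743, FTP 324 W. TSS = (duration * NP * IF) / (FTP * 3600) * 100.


Product = 3343 * 241 * 0.743 = 598607.609
Base = 324 * 3600 = 1166400
TSS = 598607.609 / 1166400 * 100 = 51.32

51.32 TSS


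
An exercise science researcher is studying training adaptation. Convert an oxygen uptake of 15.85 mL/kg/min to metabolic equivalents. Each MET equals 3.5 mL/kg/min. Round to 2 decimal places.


One MET = 3.5 mL/kg/min
Number of METs = 15.85 / 3.5
= 4.53 METs

4.53 METs


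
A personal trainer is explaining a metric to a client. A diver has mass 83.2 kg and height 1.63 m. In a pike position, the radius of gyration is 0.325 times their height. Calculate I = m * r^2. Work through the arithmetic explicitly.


r = 0.325 * 1.63 = 0.52975 m
I = m * r^2 = 83.2 * 0.280635 = 23.349 kg*m^2

23.349 kg*m^2


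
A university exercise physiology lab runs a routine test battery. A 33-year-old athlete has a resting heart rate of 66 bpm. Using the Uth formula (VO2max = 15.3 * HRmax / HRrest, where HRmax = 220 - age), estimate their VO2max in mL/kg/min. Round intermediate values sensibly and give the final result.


HRmax = 220 - 33 = 187 bpm
Ratio = HRmax / HRrest = 187 / 66 = 2.8333
VO2max = 15.3 * 2.8333 = 43.35 mL/kg/min

43.35 mL/kg/min


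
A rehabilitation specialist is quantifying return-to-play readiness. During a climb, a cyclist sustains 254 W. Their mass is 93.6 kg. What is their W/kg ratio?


Power-to-weight = 254 W / 93.6 kg
= 2.714 W/kg

2.714 W/kg


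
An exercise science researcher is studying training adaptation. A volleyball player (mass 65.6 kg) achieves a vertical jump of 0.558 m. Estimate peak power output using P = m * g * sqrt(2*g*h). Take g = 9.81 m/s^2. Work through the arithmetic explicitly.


2 * g * h = 2 * 9.81 * 0.558 = 10.94796
sqrt(10.94796) = 3.30877 m/s
P = 65.6 * 9.81 * 3.30877 = 2129.31 W

2129.31 W


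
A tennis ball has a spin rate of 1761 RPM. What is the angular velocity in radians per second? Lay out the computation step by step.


Convert RPM to rad/s: multiply by 2*pi and divide by 60
omega = 1761 * 2 * pi / 60
= 184.411 rad/s

184.411 rad/s


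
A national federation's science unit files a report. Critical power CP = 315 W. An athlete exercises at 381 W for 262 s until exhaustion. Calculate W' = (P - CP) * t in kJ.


P - CP = 381 - 315 = 66 W
W' = 66 * 262 = 17292 J
= 17292 / 1000 = 17.292 kJ

17.292 kJ


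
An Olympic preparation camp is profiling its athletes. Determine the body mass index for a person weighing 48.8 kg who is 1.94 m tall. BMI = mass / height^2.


BMI = mass / height^2
= 48.8 / 1.94^2
= 48.8 / 3.7636
= 12.97 kg/m^2

12.97 kg/m^2


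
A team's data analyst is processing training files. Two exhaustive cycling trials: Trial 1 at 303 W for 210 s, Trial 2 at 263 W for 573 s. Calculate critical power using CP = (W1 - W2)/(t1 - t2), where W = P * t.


W1 = 303 * 210 = 63630 J
W2 = 263 * 573 = 150699 J
CP = (63630 - 150699) / (210 - 573)
= -87069 / -363
= 239.86 W

239.86 W


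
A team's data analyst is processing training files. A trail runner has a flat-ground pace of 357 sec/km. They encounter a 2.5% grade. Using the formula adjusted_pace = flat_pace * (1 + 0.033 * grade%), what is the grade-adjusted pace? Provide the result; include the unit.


Grade factor = 1 + 0.033 * 2.5 = 1.0825
Adjusted = 357 * 1.0825 = 386.45 sec/km

386.45 s/km


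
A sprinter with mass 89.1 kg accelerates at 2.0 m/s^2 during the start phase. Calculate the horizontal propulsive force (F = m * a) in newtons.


F = m * a
= 89.1 * 2.0
= 178.2 N

178.2 N


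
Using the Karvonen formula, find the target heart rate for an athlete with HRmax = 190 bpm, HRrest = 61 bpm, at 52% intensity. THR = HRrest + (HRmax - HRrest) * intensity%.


HRR = 190 - 61 = 129
THR = 61 + 129 * 0.52
= 61 + 67.08
= 128.08 bpm

128.08 bpm


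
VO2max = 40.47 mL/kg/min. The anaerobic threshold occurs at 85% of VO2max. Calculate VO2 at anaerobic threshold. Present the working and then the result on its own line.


AT fraction = 85 / 100 = 0.85
AT VO2 = 40.47 * 0.85
= 34.4 mL/kg/min

34.4 mL/kg/min


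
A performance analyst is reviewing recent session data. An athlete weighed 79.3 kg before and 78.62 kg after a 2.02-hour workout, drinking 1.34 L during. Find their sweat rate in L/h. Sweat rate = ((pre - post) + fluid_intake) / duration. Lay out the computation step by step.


Body mass change = 0.68 kg
Total sweat loss = 0.68 + 1.34 = 2.02 L
Rate = 2.02 / 2.02 = 1.0 L/h

1.0 L/h


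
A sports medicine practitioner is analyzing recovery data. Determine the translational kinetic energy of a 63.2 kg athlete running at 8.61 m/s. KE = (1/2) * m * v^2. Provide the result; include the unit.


KE = 0.5 * m * v^2
= 0.5 * 63.2 * 8.61^2
= 0.5 * 63.2 * 74.1321
= 2342.57 J

2342.57 J


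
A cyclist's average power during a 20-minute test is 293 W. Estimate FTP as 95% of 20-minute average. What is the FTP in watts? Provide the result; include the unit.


FTP = 20-min power * 0.95
= 293 * 0.95
= 278.35 W

278.35 W


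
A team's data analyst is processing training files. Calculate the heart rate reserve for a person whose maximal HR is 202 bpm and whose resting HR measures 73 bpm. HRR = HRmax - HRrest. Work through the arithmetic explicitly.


HRmax = 202 bpm
HRrest = 73 bpm
HRR = 202 - 73 = 129 bpm

129 bpm


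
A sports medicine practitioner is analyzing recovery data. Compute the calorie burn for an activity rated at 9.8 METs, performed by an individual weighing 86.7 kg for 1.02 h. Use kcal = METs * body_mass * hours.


Product of METs and mass = 9.8 * 86.7 = 849.66
Total kcal = 849.66 * 1.02 = 866.65 kcal

866.65 kcal


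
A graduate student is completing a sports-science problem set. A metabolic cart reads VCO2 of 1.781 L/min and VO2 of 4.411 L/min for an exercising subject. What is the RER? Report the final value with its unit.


RER = VCO2 / VO2 = 1.781 / 4.411 = 0.4038

0.4038


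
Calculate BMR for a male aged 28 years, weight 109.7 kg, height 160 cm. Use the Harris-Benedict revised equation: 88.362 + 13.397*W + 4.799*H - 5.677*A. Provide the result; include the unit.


Substituting values:
W term = 13.397 * 109.7 = 1469.6509
H term = 4.799 * 160 = 767.84
A term = 5.677 * 28 = 158.956
BMR = 2166.9 kcal/day

2166.9 kcal/day


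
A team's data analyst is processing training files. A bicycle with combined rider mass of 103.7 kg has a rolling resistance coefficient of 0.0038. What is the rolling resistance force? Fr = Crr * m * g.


Fr = 0.0038 * 103.7 * 9.81
= 0.39406 * 9.81
= 3.866 N

3.866 N


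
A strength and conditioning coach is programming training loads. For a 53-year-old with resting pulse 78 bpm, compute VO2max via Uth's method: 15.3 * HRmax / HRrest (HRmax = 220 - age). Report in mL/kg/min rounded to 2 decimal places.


Step 1: HRmax = 220 - 53 = 167 bpm
Step 2: Ratio = 167 / 78 = 2.141
Step 3: VO2max = 15.3 * 2.141 = 32.76 mL/kg/min

32.76 mL/kg/min


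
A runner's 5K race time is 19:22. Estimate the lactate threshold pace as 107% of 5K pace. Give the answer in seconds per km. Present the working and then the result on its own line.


Total race time = 19*60 + 22 = 1162 seconds
5K pace = 1162 / 5 = 232.4 sec/km
LT pace = 232.4 * 1.07 = 248.67 sec/km

248.67 s/km


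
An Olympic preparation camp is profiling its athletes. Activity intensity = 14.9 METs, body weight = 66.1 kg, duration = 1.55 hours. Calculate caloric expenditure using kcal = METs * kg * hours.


kcal = 14.9 * 66.1 * 1.55
= 984.89 * 1.55
= 1526.58 kcal

1526.58 kcal


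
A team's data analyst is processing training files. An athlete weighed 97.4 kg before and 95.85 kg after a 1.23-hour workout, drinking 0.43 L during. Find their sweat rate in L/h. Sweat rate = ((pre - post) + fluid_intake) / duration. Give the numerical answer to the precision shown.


Body mass change = 1.55 kg
Total sweat loss = 1.55 + 0.43 = 1.98 L
Rate = 1.98 / 1.23 = 1.61 L/h

1.61 L/h


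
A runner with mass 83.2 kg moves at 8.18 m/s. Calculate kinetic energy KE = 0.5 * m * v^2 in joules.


v^2 = 8.18^2 = 66.9124
KE = 0.5 * 83.2 * 66.9124
= 2783.56 J

2783.56 J


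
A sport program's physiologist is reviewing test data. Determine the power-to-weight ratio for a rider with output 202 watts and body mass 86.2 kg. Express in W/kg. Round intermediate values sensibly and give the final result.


P/W = 202 / 86.2 = 2.343 W/kg

2.343 W/kg


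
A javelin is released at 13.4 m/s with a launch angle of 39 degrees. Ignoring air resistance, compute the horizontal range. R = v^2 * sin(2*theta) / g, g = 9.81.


Launch speed squared = 179.56
sin(2 * 39 deg) = 0.978148
Range = 179.56 * 0.978148 / 9.81
= 17.904 m

17.904 m


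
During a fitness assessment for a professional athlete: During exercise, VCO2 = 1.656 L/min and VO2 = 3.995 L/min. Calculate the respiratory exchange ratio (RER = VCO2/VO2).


RER = VCO2 / VO2
= 1.656 / 3.995
= 0.4145

0.4145


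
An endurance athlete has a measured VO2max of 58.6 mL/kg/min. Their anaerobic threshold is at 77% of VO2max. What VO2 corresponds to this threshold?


Anaerobic threshold VO2 = VO2max * 77%
= 58.6 * 0.77
= 45.12 mL/kg/min

45.12 mL/kg/min


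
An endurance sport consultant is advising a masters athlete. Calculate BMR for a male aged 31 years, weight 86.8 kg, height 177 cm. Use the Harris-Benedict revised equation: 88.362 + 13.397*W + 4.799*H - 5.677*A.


Substituting values:
W term = 13.397 * 86.8 = 1162.8596
H term = 4.799 * 177 = 849.423
A term = 5.677 * 31 = 175.987
BMR = 1924.66 kcal/day

1924.66 kcal/day


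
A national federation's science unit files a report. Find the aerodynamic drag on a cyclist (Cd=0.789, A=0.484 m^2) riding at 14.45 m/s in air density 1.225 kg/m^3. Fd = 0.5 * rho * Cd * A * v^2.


Fd = 0.5 * 1.225 * 0.789 * 0.484 * 14.45^2
= 0.5 * 1.225 * 0.789 * 0.484 * 208.8025
= 48.839 N

48.839 N


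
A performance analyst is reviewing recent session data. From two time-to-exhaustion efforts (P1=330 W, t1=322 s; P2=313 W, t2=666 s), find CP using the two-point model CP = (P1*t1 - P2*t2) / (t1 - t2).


Work in trial 1 = 106260 J
Work in trial 2 = 208458 J
Delta work = -102198 J
Delta time = -344 s
CP = -102198 / -344 = 297.09 W

297.09 W


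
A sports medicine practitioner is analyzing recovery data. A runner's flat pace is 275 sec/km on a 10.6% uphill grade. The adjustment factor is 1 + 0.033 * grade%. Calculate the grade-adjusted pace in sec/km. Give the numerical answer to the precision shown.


Factor = 1 + 0.033 * 10.6 = 1.3498
Adjusted pace = 275 * 1.3498
= 371.2 sec/km

371.2 s/km


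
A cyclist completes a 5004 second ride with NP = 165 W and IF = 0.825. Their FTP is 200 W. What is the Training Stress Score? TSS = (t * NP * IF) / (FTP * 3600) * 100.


t * NP * IF = 5004 * 165 * 0.825 = 681169.5
FTP * 3600 = 720000
TSS = (681169.5 / 720000) * 100 = 94.61

94.61 TSS


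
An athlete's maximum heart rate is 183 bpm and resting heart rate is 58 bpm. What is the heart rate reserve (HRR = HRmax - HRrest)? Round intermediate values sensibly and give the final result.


HRR = HRmax - HRrest
= 183 - 58
= 125 bpm

125 bpm


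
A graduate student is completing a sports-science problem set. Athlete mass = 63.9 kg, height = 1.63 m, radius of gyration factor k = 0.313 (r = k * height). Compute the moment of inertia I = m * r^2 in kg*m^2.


r = k * height = 0.313 * 1.63 = 0.51019 m
r^2 = 0.51019^2 = 0.260294
I = 63.9 * 0.260294 = 16.633 kg*m^2

16.633 kg*m^2


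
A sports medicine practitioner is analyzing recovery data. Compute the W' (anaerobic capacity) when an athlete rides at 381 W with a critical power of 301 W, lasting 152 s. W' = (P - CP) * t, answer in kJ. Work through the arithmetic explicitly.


Above-CP power = 80 W
Duration = 152 s
W' = 80 * 152 = 12160 J
Convert: 12160 / 1000 = 12.16 kJ

12.16 kJ


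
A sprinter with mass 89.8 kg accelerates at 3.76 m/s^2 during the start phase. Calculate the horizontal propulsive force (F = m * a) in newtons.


F = m * a
= 89.8 * 3.76
= 337.65 N

337.65 N


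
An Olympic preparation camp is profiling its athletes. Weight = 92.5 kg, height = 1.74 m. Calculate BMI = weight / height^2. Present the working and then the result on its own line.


height^2 = 1.74^2 = 3.0276
BMI = 92.5 / 3.0276 = 30.55 kg/m^2

30.55 kg/m^2


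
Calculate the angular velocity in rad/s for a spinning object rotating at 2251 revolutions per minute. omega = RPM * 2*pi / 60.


omega = RPM * 2*pi / 60
= 2251 * 6.28318531 / 60
= 235.724 rad/s

235.724 rad/s


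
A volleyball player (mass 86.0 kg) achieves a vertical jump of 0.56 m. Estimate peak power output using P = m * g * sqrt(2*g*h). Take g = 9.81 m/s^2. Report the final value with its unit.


2 * g * h = 2 * 9.81 * 0.56 = 10.9872
sqrt(10.9872) = 3.314695 m/s
P = 86.0 * 9.81 * 3.314695 = 2796.48 W

2796.48 W


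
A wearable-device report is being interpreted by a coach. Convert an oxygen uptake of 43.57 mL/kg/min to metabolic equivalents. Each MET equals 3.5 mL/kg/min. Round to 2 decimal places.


One MET = 3.5 mL/kg/min
Number of METs = 43.57 / 3.5
= 12.45 METs

12.45 METs


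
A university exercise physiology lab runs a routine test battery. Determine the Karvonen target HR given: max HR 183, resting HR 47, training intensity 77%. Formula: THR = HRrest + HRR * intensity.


HRR = HRmax - HRrest = 183 - 47 = 136
THR = 47 + 136 * 0.77
= 151.72 bpm

151.72 bpm


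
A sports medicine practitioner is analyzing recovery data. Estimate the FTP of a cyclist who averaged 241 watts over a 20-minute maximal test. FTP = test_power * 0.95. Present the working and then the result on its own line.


FTP = 241 * 0.95 = 228.95 W

228.95 W


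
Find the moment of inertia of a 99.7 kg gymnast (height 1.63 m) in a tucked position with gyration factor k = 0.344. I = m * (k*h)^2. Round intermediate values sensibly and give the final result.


Radius of gyration = 0.344 * 1.63 = 0.56072 m
I = 99.7 * 0.56072^2
= 99.7 * 0.314407
= 31.346 kg*m^2

31.346 kg*m^2


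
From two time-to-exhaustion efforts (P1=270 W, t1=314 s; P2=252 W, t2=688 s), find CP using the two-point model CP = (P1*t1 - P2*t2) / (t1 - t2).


Work in trial 1 = 84780 J
Work in trial 2 = 173376 J
Delta work = -88596 J
Delta time = -374 s
CP = -88596 / -374 = 236.89 W

236.89 W


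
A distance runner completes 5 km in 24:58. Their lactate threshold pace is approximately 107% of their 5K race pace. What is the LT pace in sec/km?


Convert to seconds: 24 min 58 s = 1498 s
Pace per km = 1498 / 5 = 299.6 s/km
LT pace = 299.6 * 1.07 = 320.57 s/km

320.57 s/km


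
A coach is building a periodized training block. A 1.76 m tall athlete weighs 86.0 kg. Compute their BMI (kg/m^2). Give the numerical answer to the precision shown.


height^2 = 3.0976 m^2
BMI = 86.0 / 3.0976 = 27.76 kg/m^2

27.76 kg/m^2


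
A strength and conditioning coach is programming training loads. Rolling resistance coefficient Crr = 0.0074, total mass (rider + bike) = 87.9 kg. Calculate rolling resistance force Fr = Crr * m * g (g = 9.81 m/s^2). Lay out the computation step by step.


Fr = Crr * m * g
= 0.0074 * 87.9 * 9.81
= 6.381 N

6.381 N


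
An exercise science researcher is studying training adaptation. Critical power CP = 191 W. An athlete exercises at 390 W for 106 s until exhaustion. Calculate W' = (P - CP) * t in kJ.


P - CP = 390 - 191 = 199 W
W' = 199 * 106 = 21094 J
= 21094 / 1000 = 21.094 kJ

21.094 kJ


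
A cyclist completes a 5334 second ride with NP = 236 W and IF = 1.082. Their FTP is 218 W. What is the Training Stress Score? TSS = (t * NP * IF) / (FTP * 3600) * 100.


t * NP * IF = 5334 * 236 * 1.082 = 1362047.568
FTP * 3600 = 784800
TSS = (1362047.568 / 784800) * 100 = 173.55

173.55 TSS


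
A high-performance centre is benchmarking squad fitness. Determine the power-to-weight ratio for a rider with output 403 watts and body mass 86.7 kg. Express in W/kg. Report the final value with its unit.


P/W = 403 / 86.7 = 4.648 W/kg

4.648 W/kg


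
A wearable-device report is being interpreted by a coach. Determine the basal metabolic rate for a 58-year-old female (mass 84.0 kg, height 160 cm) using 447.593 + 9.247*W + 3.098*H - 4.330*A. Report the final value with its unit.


BMR = 447.593 + 9.247*84.0 + 3.098*160 - 4.330*58
= 1468.88 kcal/day

1468.88 kcal/day


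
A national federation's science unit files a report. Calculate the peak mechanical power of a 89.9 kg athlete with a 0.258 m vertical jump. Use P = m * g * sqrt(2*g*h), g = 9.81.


First, sqrt(2gh) = sqrt(2 * 9.81 * 0.258)
= sqrt(5.06196) = 2.24988 m/s
Power = 89.9 * 9.81 * 2.24988 = 1984.21 W

1984.21 W


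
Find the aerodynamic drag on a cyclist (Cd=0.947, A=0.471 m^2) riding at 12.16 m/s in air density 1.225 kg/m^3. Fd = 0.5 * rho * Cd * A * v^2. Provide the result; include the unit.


Fd = 0.5 * 1.225 * 0.947 * 0.471 * 12.16^2
= 0.5 * 1.225 * 0.947 * 0.471 * 147.8656
= 40.397 N

40.397 N


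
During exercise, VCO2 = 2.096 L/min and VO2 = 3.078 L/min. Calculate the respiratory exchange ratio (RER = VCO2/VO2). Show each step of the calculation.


RER = VCO2 / VO2
= 2.096 / 3.078
= 0.681

0.681


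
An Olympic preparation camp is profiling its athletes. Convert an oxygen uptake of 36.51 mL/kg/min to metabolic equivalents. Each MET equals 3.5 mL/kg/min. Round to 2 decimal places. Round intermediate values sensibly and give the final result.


One MET = 3.5 mL/kg/min
Number of METs = 36.51 / 3.5
= 10.43 METs

10.43 METs


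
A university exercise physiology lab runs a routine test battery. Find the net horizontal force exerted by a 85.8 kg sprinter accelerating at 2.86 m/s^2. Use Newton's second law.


Newton's second law: F = m * a
F = 85.8 * 2.86 = 245.39 N

245.39 N


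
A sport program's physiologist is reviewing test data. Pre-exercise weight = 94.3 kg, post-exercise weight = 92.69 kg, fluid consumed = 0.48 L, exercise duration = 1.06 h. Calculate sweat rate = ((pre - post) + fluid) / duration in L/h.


Weight loss = 94.3 - 92.69 = 1.61 kg (approx L)
Total sweat = 1.61 + 0.48 = 2.09 L
Sweat rate = 2.09 / 1.06 = 1.972 L/h

1.972 L/h


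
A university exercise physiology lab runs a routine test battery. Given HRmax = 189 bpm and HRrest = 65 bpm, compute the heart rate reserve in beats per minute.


Heart rate reserve = maximum HR minus resting HR
HRR = 189 - 65 = 124 bpm

124 bpm


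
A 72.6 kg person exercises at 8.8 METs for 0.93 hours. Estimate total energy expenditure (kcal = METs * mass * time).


Energy = METs * mass(kg) * time(h)
= 8.8 * 72.6 * 0.93
= 594.16 kcal

594.16 kcal


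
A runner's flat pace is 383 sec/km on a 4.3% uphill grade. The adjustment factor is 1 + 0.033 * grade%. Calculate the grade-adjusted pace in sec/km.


Factor = 1 + 0.033 * 4.3 = 1.1419
Adjusted pace = 383 * 1.1419
= 437.35 sec/km

437.35 s/km


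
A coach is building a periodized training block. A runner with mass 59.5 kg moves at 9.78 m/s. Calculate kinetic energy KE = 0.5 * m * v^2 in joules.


v^2 = 9.78^2 = 95.6484
KE = 0.5 * 59.5 * 95.6484
= 2845.54 J

2845.54 J


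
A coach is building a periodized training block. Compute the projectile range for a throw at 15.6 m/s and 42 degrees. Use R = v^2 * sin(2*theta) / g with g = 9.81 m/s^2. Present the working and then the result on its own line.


Two times the angle = 84 degrees
sin(84) = 0.994522
R = 243.36 * 0.994522 / 9.81 = 24.671 m

24.671 m


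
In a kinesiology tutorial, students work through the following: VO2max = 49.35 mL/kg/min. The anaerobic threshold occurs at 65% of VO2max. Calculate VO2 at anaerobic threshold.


AT fraction = 65 / 100 = 0.65
AT VO2 = 49.35 * 0.65
= 32.08 mL/kg/min

32.08 mL/kg/min


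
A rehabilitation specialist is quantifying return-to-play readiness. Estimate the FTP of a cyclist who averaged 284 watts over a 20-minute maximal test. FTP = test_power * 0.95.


FTP = 284 * 0.95 = 269.8 W

269.8 W


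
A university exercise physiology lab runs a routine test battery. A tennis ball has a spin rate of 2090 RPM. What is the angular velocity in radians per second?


Convert RPM to rad/s: multiply by 2*pi and divide by 60
omega = 2090 * 2 * pi / 60
= 218.864 rad/s

218.864 rad/s


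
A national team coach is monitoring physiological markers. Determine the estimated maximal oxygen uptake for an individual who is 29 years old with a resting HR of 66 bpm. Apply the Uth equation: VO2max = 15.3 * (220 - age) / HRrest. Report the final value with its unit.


HRmax = 220 - 29 = 191
VO2max = 15.3 * (191 / 66)
= 15.3 * 2.8939
= 44.28 mL/kg/min

44.28 mL/kg/min


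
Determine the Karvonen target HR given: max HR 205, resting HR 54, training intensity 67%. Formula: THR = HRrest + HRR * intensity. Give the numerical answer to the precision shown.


HRR = HRmax - HRrest = 205 - 54 = 151
THR = 54 + 151 * 0.67
= 155.17 bpm

155.17 bpm


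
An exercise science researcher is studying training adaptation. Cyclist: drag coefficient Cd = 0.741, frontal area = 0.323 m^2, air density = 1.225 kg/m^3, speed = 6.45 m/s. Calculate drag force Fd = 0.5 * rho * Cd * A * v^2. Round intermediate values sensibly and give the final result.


v^2 = 6.45^2 = 41.6025
Fd = 0.5 * 1.225 * 0.741 * 0.323 * 41.6025
= 6.099 N

6.099 N


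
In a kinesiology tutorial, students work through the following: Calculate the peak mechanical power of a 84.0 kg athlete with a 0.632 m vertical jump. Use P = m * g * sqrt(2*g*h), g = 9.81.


First, sqrt(2gh) = sqrt(2 * 9.81 * 0.632)
= sqrt(12.39984) = 3.521341 m/s
Power = 84.0 * 9.81 * 3.521341 = 2901.73 W

2901.73 W


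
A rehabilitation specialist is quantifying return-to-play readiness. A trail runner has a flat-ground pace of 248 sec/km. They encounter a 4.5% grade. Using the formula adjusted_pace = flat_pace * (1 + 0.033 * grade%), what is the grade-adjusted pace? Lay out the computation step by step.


Grade factor = 1 + 0.033 * 4.5 = 1.1485
Adjusted = 248 * 1.1485 = 284.83 sec/km

284.83 s/km


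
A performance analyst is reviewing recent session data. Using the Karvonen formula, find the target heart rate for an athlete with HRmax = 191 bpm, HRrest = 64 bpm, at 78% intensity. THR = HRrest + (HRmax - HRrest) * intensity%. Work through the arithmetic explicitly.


HRR = 191 - 64 = 127
THR = 64 + 127 * 0.78
= 64 + 99.06
= 163.06 bpm

163.06 bpm


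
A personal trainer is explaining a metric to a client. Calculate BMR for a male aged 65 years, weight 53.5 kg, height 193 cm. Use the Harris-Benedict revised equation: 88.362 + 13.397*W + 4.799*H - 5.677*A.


Substituting values:
W term = 13.397 * 53.5 = 716.7395
H term = 4.799 * 193 = 926.207
A term = 5.677 * 65 = 369.005
BMR = 1362.3 kcal/day

1362.3 kcal/day


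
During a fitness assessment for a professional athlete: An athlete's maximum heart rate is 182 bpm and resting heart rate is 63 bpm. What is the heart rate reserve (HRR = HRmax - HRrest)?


HRR = HRmax - HRrest
= 182 - 63
= 119 bpm

119 bpm


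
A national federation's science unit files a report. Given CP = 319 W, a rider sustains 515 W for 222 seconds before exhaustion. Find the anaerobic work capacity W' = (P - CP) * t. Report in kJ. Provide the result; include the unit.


Excess power = 515 - 319 = 196 W
Work above CP = 196 * 222 = 43512 J
W' = 43.512 kJ

43.512 kJ


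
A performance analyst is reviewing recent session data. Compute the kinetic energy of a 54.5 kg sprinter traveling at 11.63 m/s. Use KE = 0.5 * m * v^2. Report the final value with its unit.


Velocity squared = 135.2569
KE = 0.5 * 54.5 * 135.2569 = 3685.75 J

3685.75 J


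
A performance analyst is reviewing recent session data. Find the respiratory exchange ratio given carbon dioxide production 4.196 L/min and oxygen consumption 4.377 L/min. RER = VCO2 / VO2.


VCO2 = 4.196 L/min
VO2 = 4.377 L/min
RER = 4.196 / 4.377 = 0.9586

0.9586


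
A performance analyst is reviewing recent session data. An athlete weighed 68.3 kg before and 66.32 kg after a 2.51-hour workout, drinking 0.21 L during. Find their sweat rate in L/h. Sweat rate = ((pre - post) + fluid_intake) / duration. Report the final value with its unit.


Body mass change = 1.98 kg
Total sweat loss = 1.98 + 0.21 = 2.19 L
Rate = 2.19 / 2.51 = 0.873 L/h

0.873 L/h


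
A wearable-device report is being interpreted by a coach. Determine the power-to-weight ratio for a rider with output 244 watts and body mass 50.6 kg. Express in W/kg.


P/W = 244 / 50.6 = 4.822 W/kg

4.822 W/kg
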